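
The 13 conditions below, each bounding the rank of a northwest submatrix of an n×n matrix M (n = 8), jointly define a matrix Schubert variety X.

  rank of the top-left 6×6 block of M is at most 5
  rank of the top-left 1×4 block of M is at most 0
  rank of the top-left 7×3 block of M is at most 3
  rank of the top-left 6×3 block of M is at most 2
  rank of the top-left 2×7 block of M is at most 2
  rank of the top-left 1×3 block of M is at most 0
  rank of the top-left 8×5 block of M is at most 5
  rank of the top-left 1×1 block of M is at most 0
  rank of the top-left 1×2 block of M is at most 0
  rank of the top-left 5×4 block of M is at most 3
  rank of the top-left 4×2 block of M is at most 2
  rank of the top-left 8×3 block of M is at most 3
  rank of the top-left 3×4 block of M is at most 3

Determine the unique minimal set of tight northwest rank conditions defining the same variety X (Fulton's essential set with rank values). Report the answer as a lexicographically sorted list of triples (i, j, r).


Rank table r_w(8×8) implied by the 13 constraints:

  0 | 0 | 0 | 0 | 1 | 1 | 1 | 1
  1 | 1 | 1 | 1 | 2 | 2 | 2 | 2
  1 | 2 | 2 | 2 | 3 | 3 | 3 | 3
  1 | 2 | 2 | 3 | 4 | 4 | 4 | 4
  1 | 2 | 2 | 3 | 4 | 5 | 5 | 5
  1 | 2 | 2 | 3 | 4 | 5 | 6 | 6
  1 | 2 | 3 | 4 | 5 | 6 | 7 | 7
  1 | 2 | 3 | 4 | 5 | 6 | 7 | 8

hence w(1..8) = (5, 1, 2, 4, 6, 7, 3, 8).

D(w) has 7 cells with 2 SE-corners; essential set:

[(1, 4, 0), (6, 3, 2)]


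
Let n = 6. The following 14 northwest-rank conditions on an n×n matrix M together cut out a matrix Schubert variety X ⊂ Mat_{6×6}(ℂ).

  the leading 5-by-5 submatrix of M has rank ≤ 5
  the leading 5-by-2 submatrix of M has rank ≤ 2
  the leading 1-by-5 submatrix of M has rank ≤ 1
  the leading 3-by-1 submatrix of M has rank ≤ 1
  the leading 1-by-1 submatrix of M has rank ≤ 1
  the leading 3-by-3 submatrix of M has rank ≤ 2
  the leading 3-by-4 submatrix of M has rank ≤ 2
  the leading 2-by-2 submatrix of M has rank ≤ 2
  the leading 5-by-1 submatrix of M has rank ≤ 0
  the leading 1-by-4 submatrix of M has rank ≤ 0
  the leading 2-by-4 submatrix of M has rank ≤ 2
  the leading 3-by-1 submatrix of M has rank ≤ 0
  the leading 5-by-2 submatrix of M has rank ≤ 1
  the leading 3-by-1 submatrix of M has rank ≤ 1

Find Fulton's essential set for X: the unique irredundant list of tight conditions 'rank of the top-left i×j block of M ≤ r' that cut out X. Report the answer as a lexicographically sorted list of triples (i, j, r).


Recovering R(i,j) via the rank-extension bound from the 14 conditions:

  R[1]: 0 | 0 | 0 | 0 | 1 | 1
  R[2]: 0 | 1 | 1 | 1 | 2 | 2
  R[3]: 0 | 1 | 2 | 2 | 3 | 3
  R[4]: 0 | 1 | 2 | 3 | 4 | 4
  R[5]: 0 | 1 | 2 | 3 | 4 | 5
  R[6]: 1 | 2 | 3 | 4 | 5 | 6

reading off 1-entries of Δ²R: w = (5, 2, 3, 4, 6, 1).

Fulton essential set (2 of the 8 Rothe cells):

[(1, 4, 0), (5, 1, 0)]


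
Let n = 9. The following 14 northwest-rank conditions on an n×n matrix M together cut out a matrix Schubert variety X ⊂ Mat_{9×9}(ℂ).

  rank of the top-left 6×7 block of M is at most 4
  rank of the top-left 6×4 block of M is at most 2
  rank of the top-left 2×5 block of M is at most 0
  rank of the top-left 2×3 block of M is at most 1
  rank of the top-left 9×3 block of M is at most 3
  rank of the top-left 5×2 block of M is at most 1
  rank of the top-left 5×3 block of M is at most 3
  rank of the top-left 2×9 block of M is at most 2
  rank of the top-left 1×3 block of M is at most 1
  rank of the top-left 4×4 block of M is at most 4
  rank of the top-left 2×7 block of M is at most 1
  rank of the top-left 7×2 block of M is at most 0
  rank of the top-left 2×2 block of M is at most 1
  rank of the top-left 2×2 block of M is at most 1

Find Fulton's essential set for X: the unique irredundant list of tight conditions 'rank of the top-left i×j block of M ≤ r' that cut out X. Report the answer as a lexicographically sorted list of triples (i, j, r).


The tightest implied rank at each (i,j), from the 14 conditions:

  R[1]: 0 0 0 0 0 1 1 1 1
  R[2]: 0 0 0 0 0 1 1 2 2
  R[3]: 0 0 1 1 1 2 2 3 3
  R[4]: 0 0 1 2 2 3 3 4 4
  R[5]: 0 0 1 2 3 4 4 5 5
  R[6]: 0 0 1 2 3 4 4 5 6
  R[7]: 0 0 1 2 3 4 5 6 7
  R[8]: 1 1 2 3 4 5 6 7 8
  R[9]: 1 2 3 4 5 6 7 8 9

so w = (6, 8, 3, 4, 5, 9, 7, 1, 2).

ℓ(w)=22; the 4 essential cells (i,j,r):

[(2, 5, 0), (2, 7, 1), (6, 7, 4), (7, 2, 0)]


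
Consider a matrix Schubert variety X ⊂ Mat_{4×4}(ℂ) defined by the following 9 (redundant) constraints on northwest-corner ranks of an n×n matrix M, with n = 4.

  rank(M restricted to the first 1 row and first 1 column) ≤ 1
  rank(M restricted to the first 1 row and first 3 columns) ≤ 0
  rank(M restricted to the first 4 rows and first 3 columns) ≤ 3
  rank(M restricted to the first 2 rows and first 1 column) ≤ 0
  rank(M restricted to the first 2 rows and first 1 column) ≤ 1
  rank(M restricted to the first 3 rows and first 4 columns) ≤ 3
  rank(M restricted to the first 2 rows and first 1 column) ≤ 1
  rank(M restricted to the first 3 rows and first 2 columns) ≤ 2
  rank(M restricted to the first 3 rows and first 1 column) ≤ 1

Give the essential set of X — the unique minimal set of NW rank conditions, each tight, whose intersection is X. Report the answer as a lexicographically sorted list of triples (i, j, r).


Reconstructing r_w from the 9 given conditions:

  i=1: 0, 0, 0, 1
  i=2: 0, 1, 1, 2
  i=3: 1, 2, 2, 3
  i=4: 1, 2, 3, 4

giving w = (4, 2, 1, 3) via Δ²R.

ℓ(w)=4; the 2 essential cells (i,j,r):

[(1, 3, 0), (2, 1, 0)]


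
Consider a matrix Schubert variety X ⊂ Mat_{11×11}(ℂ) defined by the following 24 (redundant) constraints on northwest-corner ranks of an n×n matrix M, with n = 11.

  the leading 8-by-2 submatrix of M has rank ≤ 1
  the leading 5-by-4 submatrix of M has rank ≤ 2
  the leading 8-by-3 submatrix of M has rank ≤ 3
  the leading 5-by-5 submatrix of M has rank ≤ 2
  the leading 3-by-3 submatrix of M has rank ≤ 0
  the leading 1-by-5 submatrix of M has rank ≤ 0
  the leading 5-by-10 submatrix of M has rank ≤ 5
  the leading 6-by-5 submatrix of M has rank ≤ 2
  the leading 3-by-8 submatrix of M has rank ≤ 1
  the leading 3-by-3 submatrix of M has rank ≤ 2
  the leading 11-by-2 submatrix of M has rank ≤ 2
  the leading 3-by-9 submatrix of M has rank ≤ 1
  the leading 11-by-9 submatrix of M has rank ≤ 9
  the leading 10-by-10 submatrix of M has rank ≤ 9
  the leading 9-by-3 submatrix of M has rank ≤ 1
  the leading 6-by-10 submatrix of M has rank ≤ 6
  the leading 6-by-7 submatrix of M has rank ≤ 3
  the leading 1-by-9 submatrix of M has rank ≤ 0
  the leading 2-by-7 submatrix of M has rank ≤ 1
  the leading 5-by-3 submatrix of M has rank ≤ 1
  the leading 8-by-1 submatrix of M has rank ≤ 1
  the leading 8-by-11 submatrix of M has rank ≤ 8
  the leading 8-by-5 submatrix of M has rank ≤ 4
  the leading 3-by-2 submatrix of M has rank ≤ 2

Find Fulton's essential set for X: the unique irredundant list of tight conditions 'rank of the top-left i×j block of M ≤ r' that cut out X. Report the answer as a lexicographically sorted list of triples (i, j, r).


Recovering R(i,j) via the rank-extension bound from the 24 conditions:

  R[1]: 0, 0, 0, 0, 0, 0, 0, 0, 0, 1, 1
  R[2]: 0, 0, 0, 1, 1, 1, 1, 1, 1, 2, 2
  R[3]: 0, 0, 0, 1, 1, 1, 1, 1, 1, 2, 3
  R[4]: 1, 1, 1, 2, 2, 2, 2, 2, 2, 3, 4
  R[5]: 1, 1, 1, 2, 2, 3, 3, 3, 3, 4, 5
  R[6]: 1, 1, 1, 2, 2, 3, 3, 4, 4, 5, 6
  R[7]: 1, 1, 1, 2, 3, 4, 4, 5, 5, 6, 7
  R[8]: 1, 1, 1, 2, 3, 4, 5, 6, 6, 7, 8
  R[9]: 1, 1, 1, 2, 3, 4, 5, 6, 7, 8, 9
  R[10]: 1, 2, 2, 3, 4, 5, 6, 7, 8, 9, 10
  R[11]: 1, 2, 3, 4, 5, 6, 7, 8, 9, 10, 11

second differences of R give the permutation w = (10, 4, 11, 1, 6, 8, 5, 7, 9, 2, 3).

|D(w)|=33, |Ess(w)|=6:

[(1, 9, 0), (3, 3, 0), (3, 9, 1), (6, 5, 2), (6, 7, 3), (9, 3, 1)]


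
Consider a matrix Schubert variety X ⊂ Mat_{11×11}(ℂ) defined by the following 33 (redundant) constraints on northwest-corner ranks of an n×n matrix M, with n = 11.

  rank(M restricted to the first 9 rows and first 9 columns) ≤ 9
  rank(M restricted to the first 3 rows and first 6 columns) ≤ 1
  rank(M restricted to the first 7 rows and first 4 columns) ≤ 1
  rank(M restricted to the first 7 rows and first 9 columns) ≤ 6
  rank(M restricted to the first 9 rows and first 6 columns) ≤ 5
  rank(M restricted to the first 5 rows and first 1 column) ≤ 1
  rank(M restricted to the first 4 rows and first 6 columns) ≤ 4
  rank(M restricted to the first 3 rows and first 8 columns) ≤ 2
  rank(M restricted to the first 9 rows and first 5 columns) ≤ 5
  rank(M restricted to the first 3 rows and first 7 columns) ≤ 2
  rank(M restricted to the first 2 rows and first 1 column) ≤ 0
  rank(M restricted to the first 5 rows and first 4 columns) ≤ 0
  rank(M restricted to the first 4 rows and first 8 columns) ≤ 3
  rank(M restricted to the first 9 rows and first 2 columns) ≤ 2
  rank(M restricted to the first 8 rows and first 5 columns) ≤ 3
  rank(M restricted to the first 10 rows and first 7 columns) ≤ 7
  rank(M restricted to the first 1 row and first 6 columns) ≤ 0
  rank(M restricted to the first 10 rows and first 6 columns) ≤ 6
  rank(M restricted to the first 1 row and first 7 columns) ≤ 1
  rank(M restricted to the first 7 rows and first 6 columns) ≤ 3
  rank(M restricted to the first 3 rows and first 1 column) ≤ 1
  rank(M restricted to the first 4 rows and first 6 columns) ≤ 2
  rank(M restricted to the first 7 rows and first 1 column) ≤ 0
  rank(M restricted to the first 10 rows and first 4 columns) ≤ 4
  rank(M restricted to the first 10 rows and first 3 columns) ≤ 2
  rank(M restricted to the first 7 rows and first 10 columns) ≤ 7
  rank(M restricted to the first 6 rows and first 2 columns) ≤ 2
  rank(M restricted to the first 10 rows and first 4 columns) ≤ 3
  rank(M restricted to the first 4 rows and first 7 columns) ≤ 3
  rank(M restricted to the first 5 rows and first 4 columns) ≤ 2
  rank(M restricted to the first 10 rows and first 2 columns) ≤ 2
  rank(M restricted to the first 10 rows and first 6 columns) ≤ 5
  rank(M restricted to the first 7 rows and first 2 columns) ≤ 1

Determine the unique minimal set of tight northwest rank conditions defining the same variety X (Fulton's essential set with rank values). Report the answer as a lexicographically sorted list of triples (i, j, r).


The tightest implied rank at each (i,j), from the 33 conditions:

  0 | 0 | 0 | 0 | 0 | 0 | 1 | 1 | 1 | 1 | 1
  0 | 0 | 0 | 0 | 1 | 1 | 2 | 2 | 2 | 2 | 2
  0 | 0 | 0 | 0 | 1 | 1 | 2 | 2 | 3 | 3 | 3
  0 | 0 | 0 | 0 | 1 | 2 | 3 | 3 | 4 | 4 | 4
  0 | 0 | 0 | 0 | 1 | 2 | 3 | 4 | 5 | 5 | 5
  0 | 1 | 1 | 1 | 2 | 3 | 4 | 5 | 6 | 6 | 6
  0 | 1 | 1 | 1 | 2 | 3 | 4 | 5 | 6 | 7 | 7
  1 | 2 | 2 | 2 | 3 | 4 | 5 | 6 | 7 | 8 | 8
  1 | 2 | 2 | 3 | 4 | 5 | 6 | 7 | 8 | 9 | 9
  1 | 2 | 2 | 3 | 4 | 5 | 6 | 7 | 8 | 9 | 10
  1 | 2 | 3 | 4 | 5 | 6 | 7 | 8 | 9 | 10 | 11

the unique w with this rank table is (7, 5, 9, 6, 8, 2, 10, 1, 4, 11, 3).

|D(w)|=30, |Ess(w)|=7:

[(1, 6, 0), (3, 6, 1), (3, 8, 2), (5, 4, 0), (7, 1, 0), (7, 4, 1), (10, 3, 2)]


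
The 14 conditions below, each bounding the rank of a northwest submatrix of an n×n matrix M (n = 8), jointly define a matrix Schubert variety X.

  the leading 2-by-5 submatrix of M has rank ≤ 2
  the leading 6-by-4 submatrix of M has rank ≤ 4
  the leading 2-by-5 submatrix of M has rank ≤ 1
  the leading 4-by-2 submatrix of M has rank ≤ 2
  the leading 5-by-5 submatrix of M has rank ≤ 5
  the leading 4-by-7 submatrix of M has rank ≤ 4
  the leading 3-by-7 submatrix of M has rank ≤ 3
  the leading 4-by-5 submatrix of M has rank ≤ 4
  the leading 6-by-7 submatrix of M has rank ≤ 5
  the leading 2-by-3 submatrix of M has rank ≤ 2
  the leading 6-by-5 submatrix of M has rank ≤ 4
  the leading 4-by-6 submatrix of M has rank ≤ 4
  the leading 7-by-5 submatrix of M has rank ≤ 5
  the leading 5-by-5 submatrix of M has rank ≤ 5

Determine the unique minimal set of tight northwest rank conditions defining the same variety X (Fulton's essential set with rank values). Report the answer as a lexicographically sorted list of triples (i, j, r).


Rank table r_w(8×8) implied by the 14 constraints:

  row 1: 1  1  1  1  1  1  1  1
  row 2: 1  1  1  1  1  2  2  2
  row 3: 1  2  2  2  2  3  3  3
  row 4: 1  2  3  3  3  4  4  4
  row 5: 1  2  3  4  4  5  5  5
  row 6: 1  2  3  4  4  5  5  6
  row 7: 1  2  3  4  5  6  6  7
  row 8: 1  2  3  4  5  6  7  8

hence w(1..8) = (1, 6, 2, 3, 4, 8, 5, 7).

|D(w)|=6, |Ess(w)|=3:

[(2, 5, 1), (6, 5, 4), (6, 7, 5)]


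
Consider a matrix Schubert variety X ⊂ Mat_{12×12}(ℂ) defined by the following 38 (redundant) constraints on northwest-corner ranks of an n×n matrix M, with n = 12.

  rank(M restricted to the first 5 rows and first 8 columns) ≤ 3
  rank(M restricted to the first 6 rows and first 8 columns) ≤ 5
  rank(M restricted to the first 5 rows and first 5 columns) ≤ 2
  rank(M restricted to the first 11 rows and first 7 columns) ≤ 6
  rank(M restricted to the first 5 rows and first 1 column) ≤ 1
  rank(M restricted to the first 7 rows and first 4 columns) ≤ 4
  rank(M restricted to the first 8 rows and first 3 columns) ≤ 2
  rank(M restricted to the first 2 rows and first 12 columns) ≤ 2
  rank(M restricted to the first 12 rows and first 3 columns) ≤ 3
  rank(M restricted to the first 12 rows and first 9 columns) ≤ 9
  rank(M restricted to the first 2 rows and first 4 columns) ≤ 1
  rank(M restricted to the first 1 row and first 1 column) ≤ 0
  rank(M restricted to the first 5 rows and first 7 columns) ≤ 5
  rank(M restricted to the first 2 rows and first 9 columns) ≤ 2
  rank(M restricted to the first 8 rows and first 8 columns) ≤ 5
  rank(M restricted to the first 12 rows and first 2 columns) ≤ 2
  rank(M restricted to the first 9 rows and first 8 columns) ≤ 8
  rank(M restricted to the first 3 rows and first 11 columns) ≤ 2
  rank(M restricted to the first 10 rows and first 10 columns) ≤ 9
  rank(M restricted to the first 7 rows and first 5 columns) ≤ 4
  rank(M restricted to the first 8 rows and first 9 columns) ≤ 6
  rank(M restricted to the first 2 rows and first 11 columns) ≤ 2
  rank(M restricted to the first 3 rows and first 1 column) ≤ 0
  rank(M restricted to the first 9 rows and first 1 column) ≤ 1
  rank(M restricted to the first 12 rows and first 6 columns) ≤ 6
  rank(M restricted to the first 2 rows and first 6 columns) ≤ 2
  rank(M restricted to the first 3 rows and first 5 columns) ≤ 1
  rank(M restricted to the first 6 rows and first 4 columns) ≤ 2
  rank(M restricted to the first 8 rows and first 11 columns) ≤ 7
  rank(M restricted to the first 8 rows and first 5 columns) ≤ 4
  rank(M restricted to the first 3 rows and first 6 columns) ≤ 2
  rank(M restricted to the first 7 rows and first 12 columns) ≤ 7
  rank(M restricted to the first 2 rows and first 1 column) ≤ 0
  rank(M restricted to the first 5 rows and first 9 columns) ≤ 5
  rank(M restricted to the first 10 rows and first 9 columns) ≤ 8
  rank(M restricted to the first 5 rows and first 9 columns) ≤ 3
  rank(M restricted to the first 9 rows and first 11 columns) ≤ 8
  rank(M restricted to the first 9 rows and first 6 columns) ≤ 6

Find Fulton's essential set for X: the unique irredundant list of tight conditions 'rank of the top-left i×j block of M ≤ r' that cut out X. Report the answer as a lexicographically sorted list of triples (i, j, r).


Propagating the 38 rank bounds to every northwest block:

  R[1]: 0  1  1  1  1  1  1  1  1  1  1  1
  R[2]: 0  1  1  1  1  2  2  2  2  2  2  2
  R[3]: 0  1  1  1  1  2  2  2  2  2  2  3
  R[4]: 1  2  2  2  2  3  3  3  3  3  3  4
  R[5]: 1  2  2  2  2  3  3  3  3  4  4  5
  R[6]: 1  2  2  2  3  4  4  4  4  5  5  6
  R[7]: 1  2  2  3  4  5  5  5  5  6  6  7
  R[8]: 1  2  2  3  4  5  5  5  6  7  7  8
  R[9]: 1  2  3  4  5  6  6  6  7  8  8  9
  R[10]: 1  2  3  4  5  6  6  7  8  9  9  10
  R[11]: 1  2  3  4  5  6  6  7  8  9  10  11
  R[12]: 1  2  3  4  5  6  7  8  9  10  11  12

reading off 1-entries of Δ²R: w = (2, 6, 12, 1, 10, 5, 4, 9, 3, 8, 11, 7).

D(w) has 28 cells with 9 SE-corners; essential set:

[(3, 1, 0), (3, 5, 1), (3, 11, 2), (5, 5, 2), (5, 9, 3), (6, 4, 2), (8, 3, 2), (8, 8, 5), (11, 7, 6)]


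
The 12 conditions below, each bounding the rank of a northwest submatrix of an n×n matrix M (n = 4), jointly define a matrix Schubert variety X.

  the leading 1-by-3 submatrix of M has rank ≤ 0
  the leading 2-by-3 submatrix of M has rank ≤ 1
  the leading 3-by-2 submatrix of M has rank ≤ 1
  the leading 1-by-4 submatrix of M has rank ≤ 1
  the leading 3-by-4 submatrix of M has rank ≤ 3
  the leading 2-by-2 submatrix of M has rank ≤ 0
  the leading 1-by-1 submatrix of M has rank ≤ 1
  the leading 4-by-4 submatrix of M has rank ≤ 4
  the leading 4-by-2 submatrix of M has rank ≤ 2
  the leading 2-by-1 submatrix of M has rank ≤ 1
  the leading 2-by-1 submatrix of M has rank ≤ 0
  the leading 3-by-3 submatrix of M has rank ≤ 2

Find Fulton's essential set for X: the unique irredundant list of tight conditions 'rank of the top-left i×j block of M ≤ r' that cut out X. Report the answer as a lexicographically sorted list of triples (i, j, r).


Recovering R(i,j) via the rank-extension bound from the 12 conditions:

  R[1]: 0 | 0 | 0 | 1
  R[2]: 0 | 0 | 1 | 2
  R[3]: 1 | 1 | 2 | 3
  R[4]: 1 | 2 | 3 | 4

giving w = (4, 3, 1, 2) via Δ²R.

2 SE-corners of the 5-cell Rothe diagram give Ess(w):

[(1, 3, 0), (2, 2, 0)]


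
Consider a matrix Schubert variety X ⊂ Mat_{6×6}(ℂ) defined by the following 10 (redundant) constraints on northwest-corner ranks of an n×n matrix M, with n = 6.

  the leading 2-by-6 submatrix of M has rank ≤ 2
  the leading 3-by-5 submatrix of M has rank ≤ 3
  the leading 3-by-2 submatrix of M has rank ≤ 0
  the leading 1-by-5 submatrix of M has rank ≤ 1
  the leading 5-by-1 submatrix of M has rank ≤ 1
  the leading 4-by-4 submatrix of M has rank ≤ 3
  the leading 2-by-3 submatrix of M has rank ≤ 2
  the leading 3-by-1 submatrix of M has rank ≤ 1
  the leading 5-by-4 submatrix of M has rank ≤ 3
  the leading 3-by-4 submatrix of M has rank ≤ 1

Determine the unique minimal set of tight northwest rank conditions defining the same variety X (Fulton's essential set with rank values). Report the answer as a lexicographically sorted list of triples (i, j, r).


Propagating the 10 rank bounds to every northwest block:

  0 0 1 1 1 1
  0 0 1 1 2 2
  0 0 1 1 2 3
  1 1 2 2 3 4
  1 2 3 3 4 5
  1 2 3 4 5 6

reading off 1-entries of Δ²R: w = (3, 5, 6, 1, 2, 4).

D(w) has 8 cells with 2 SE-corners; essential set:

[(3, 2, 0), (3, 4, 1)]


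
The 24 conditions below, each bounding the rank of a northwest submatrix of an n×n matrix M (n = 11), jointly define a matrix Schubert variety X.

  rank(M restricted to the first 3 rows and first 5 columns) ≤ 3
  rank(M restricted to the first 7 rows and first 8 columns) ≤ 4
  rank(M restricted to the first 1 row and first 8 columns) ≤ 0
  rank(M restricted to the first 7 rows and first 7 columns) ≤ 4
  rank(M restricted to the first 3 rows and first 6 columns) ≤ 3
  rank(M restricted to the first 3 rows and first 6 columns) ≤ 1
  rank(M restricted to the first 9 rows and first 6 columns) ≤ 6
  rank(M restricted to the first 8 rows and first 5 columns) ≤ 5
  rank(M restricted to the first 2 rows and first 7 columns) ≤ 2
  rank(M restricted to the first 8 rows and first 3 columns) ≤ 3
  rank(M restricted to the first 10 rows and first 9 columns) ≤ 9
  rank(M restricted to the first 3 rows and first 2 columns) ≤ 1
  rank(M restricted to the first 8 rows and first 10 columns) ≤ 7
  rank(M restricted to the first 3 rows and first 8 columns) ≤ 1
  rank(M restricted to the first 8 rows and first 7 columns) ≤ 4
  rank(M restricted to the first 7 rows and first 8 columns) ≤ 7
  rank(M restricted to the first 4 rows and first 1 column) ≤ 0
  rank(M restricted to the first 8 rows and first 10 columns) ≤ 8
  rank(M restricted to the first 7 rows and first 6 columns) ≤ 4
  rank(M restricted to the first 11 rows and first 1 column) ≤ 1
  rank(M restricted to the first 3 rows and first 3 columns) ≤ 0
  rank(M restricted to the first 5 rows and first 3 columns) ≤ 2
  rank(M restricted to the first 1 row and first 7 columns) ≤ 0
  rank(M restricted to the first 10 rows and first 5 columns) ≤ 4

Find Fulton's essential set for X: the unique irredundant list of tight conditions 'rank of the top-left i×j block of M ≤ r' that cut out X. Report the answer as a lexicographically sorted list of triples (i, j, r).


Computing R[i][j] = min implied NW-rank bound (n=11, 24 conditions):

  row 1: 0  0  0  0  0  0  0  0  1  1  1
  row 2: 0  0  0  1  1  1  1  1  2  2  2
  row 3: 0  0  0  1  1  1  1  1  2  3  3
  row 4: 0  1  1  2  2  2  2  2  3  4  4
  row 5: 1  2  2  3  3  3  3  3  4  5  5
  row 6: 1  2  3  4  4  4  4  4  5  6  6
  row 7: 1  2  3  4  4  4  4  4  5  6  7
  row 8: 1  2  3  4  4  4  4  5  6  7  8
  row 9: 1  2  3  4  4  5  5  6  7  8  9
  row 10: 1  2  3  4  4  5  6  7  8  9  10
  row 11: 1  2  3  4  5  6  7  8  9  10  11

reading off 1-entries of Δ²R: w = (9, 4, 10, 2, 1, 3, 11, 8, 6, 7, 5).

D(w) has 28 cells with 7 SE-corners; essential set:

[(1, 8, 0), (3, 3, 0), (3, 8, 1), (4, 1, 0), (7, 8, 4), (8, 7, 4), (10, 5, 4)]


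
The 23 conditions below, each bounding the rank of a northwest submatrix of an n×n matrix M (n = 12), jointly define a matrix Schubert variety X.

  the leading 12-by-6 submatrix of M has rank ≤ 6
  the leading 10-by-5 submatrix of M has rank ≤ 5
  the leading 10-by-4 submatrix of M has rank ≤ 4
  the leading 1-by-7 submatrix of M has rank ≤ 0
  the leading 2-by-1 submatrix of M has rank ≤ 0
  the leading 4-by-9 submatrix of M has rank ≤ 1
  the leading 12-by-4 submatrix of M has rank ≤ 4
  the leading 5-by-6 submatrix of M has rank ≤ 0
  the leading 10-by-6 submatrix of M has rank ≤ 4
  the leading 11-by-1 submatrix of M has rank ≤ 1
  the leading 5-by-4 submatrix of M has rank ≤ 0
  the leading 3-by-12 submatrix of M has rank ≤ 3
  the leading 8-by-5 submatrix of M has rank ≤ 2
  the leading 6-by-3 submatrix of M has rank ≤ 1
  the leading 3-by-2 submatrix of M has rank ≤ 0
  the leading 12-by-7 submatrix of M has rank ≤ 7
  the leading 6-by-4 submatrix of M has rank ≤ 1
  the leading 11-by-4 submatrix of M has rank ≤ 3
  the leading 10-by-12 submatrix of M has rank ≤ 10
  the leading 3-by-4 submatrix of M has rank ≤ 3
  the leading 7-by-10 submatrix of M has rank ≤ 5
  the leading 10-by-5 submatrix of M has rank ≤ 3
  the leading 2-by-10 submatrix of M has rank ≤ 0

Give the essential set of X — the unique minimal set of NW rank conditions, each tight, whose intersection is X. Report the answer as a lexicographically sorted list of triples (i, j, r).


Computing R[i][j] = min implied NW-rank bound (n=12, 23 conditions):

  R[1]: 0  0  0  0  0  0  0  0  0  0  1  1
  R[2]: 0  0  0  0  0  0  0  0  0  0  1  2
  R[3]: 0  0  0  0  0  0  1  1  1  1  2  3
  R[4]: 0  0  0  0  0  0  1  1  1  2  3  4
  R[5]: 0  0  0  0  0  0  1  2  2  3  4  5
  R[6]: 1  1  1  1  1  1  2  3  3  4  5  6
  R[7]: 1  2  2  2  2  2  3  4  4  5  6  7
  R[8]: 1  2  2  2  2  3  4  5  5  6  7  8
  R[9]: 1  2  3  3  3  4  5  6  6  7  8  9
  R[10]: 1  2  3  3  3  4  5  6  7  8  9  10
  R[11]: 1  2  3  3  4  5  6  7  8  9  10  11
  R[12]: 1  2  3  4  5  6  7  8  9  10  11  12

second differences of R give the permutation w = (11, 12, 7, 10, 8, 1, 2, 6, 3, 9, 5, 4).

Fulton essential set (6 of the 46 Rothe cells):

[(2, 10, 0), (4, 9, 1), (5, 6, 0), (8, 5, 2), (10, 5, 3), (11, 4, 3)]


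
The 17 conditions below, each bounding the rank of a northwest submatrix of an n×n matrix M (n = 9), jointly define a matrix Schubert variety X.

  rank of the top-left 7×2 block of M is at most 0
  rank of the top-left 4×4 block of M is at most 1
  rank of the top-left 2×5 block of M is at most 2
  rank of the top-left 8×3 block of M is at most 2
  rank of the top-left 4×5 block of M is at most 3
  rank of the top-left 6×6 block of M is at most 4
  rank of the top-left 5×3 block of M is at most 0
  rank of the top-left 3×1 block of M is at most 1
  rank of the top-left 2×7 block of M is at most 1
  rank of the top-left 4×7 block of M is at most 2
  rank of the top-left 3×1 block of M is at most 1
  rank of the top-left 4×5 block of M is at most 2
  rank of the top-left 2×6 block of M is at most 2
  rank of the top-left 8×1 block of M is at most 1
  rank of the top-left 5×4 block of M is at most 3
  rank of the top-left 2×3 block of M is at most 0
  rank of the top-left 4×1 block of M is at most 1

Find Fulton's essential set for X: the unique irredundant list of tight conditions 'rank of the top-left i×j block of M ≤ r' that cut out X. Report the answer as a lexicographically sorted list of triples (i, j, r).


Computing R[i][j] = min implied NW-rank bound (n=9, 17 conditions):

  i=1: 0, 0, 0, 1, 1, 1, 1, 1, 1
  i=2: 0, 0, 0, 1, 1, 1, 1, 2, 2
  i=3: 0, 0, 0, 1, 2, 2, 2, 3, 3
  i=4: 0, 0, 0, 1, 2, 2, 2, 3, 4
  i=5: 0, 0, 0, 1, 2, 3, 3, 4, 5
  i=6: 0, 0, 1, 2, 3, 4, 4, 5, 6
  i=7: 0, 0, 1, 2, 3, 4, 5, 6, 7
  i=8: 1, 1, 2, 3, 4, 5, 6, 7, 8
  i=9: 1, 2, 3, 4, 5, 6, 7, 8, 9

second differences of R give the permutation w = (4, 8, 5, 9, 6, 3, 7, 1, 2).

|D(w)|=24, |Ess(w)|=4:

[(2, 7, 1), (4, 7, 2), (5, 3, 0), (7, 2, 0)]


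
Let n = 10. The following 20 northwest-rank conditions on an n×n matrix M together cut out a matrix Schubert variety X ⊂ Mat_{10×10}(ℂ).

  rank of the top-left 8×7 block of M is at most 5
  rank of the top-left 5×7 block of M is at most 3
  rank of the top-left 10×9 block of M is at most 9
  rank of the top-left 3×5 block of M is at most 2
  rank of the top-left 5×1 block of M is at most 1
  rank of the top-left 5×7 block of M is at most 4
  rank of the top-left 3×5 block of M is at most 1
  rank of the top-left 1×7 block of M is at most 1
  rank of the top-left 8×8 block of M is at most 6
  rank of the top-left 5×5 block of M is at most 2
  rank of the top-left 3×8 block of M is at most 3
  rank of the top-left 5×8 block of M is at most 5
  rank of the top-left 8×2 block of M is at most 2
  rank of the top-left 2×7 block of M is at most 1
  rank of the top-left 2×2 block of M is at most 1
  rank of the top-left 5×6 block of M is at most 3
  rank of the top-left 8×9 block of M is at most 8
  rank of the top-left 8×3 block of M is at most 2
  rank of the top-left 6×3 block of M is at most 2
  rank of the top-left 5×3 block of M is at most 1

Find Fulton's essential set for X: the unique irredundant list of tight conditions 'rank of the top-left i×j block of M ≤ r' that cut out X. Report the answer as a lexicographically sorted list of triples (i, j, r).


The tightest implied rank at each (i,j), from the 20 conditions:

  R[1]: 1 1 1 1 1 1 1 1 1 1
  R[2]: 1 1 1 1 1 1 1 2 2 2
  R[3]: 1 1 1 1 1 2 2 3 3 3
  R[4]: 1 1 1 2 2 3 3 4 4 4
  R[5]: 1 1 1 2 2 3 3 4 5 5
  R[6]: 1 2 2 3 3 4 4 5 6 6
  R[7]: 1 2 2 3 4 5 5 6 7 7
  R[8]: 1 2 2 3 4 5 5 6 7 8
  R[9]: 1 2 3 4 5 6 6 7 8 9
  R[10]: 1 2 3 4 5 6 7 8 9 10

giving w = (1, 8, 6, 4, 9, 2, 5, 10, 3, 7) via Δ²R.

D(w) has 19 cells with 7 SE-corners; essential set:

[(2, 7, 1), (3, 5, 1), (5, 3, 1), (5, 5, 2), (5, 7, 3), (8, 3, 2), (8, 7, 5)]


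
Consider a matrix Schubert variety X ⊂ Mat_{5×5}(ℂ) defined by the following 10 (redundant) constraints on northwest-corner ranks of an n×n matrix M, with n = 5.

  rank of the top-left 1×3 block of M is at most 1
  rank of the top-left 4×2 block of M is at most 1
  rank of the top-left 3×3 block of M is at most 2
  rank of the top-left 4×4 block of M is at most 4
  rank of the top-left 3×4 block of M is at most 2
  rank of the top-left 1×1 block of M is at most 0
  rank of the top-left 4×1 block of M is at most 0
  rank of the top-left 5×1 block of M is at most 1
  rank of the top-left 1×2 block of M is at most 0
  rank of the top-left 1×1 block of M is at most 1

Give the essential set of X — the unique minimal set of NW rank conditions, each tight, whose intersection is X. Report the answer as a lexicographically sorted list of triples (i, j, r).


Rank table r_w(5×5) implied by the 10 constraints:

  0  0  1  1  1
  0  1  2  2  2
  0  1  2  2  3
  0  1  2  3  4
  1  2  3  4  5

hence w(1..5) = (3, 2, 5, 4, 1).

ℓ(w)=6; the 3 essential cells (i,j,r):

[(1, 2, 0), (3, 4, 2), (4, 1, 0)]


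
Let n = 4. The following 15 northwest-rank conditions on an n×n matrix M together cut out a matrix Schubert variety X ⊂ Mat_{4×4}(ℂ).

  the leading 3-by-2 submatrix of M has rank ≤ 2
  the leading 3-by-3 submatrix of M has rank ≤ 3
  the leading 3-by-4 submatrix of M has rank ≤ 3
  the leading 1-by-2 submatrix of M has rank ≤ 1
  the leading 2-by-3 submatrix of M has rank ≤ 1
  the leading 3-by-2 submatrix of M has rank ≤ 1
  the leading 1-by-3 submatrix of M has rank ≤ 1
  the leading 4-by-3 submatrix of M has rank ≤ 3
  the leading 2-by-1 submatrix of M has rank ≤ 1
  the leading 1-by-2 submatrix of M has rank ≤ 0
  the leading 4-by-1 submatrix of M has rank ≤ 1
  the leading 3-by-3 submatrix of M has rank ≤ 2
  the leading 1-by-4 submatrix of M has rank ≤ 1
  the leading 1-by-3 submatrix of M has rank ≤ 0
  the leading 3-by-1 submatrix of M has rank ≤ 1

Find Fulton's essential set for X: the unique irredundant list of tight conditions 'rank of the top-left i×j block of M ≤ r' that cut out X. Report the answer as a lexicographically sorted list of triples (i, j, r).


Reconstructing r_w from the 15 given conditions:

  i=1: 0 | 0 | 0 | 1
  i=2: 1 | 1 | 1 | 2
  i=3: 1 | 1 | 2 | 3
  i=4: 1 | 2 | 3 | 4

hence w(1..4) = (4, 1, 3, 2).

ℓ(w)=4; the 2 essential cells (i,j,r):

[(1, 3, 0), (3, 2, 1)]


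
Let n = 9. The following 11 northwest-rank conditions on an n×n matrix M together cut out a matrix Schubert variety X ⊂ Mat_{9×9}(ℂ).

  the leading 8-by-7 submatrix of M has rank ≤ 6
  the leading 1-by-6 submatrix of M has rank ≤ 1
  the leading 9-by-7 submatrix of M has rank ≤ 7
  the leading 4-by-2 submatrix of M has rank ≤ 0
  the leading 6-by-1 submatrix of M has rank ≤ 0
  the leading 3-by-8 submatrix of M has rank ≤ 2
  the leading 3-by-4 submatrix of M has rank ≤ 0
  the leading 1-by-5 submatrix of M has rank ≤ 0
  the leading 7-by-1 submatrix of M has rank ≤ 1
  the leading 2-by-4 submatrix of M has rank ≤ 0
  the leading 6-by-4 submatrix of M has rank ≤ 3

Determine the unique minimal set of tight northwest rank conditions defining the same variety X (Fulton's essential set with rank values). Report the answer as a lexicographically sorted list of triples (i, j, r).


Propagating the 11 rank bounds to every northwest block:

  row 1: 0, 0, 0, 0, 0, 1, 1, 1, 1
  row 2: 0, 0, 0, 0, 1, 2, 2, 2, 2
  row 3: 0, 0, 0, 0, 1, 2, 2, 2, 3
  row 4: 0, 0, 1, 1, 2, 3, 3, 3, 4
  row 5: 0, 1, 2, 2, 3, 4, 4, 4, 5
  row 6: 0, 1, 2, 3, 4, 5, 5, 5, 6
  row 7: 1, 2, 3, 4, 5, 6, 6, 6, 7
  row 8: 1, 2, 3, 4, 5, 6, 6, 7, 8
  row 9: 1, 2, 3, 4, 5, 6, 7, 8, 9

so w = (6, 5, 9, 3, 2, 4, 1, 8, 7).

|D(w)|=20, |Ess(w)|=6:

[(1, 5, 0), (3, 4, 0), (3, 8, 2), (4, 2, 0), (6, 1, 0), (8, 7, 6)]


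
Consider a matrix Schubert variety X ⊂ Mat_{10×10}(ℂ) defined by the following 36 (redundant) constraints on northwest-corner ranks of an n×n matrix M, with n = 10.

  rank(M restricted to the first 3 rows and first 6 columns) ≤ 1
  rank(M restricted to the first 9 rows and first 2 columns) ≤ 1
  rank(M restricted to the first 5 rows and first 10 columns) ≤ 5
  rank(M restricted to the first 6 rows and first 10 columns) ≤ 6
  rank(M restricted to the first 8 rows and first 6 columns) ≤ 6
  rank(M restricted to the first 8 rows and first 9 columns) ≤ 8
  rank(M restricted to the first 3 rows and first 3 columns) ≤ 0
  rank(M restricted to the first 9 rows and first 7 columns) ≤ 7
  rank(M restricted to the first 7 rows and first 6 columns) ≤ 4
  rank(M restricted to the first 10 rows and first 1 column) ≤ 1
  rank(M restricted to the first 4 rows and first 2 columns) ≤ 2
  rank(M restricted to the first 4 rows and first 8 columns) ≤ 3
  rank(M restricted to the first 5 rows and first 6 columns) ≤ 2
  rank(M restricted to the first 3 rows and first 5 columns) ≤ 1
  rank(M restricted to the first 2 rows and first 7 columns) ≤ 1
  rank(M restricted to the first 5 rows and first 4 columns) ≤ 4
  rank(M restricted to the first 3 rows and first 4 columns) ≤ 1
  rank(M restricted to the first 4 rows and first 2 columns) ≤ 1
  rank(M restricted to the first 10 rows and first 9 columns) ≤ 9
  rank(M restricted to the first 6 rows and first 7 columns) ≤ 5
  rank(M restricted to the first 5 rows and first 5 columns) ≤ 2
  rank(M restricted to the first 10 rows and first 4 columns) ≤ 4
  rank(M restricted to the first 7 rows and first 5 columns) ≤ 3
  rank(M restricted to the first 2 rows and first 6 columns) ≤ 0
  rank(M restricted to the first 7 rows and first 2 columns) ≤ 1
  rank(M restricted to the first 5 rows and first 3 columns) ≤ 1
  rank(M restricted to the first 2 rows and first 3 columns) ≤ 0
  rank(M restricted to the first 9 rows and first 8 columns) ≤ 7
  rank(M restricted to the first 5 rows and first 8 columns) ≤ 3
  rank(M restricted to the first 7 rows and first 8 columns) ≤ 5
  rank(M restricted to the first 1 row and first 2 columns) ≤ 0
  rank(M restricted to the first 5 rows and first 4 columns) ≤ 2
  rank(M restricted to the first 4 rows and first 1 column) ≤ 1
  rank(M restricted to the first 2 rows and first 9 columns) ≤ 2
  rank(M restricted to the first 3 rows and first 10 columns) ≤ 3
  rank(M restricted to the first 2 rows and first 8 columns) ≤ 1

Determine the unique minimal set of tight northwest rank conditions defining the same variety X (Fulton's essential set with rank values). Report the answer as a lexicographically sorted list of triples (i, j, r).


Rank table r_w(10×10) implied by the 36 constraints:

  i=1: 0  0  0  0  0  0  1  1  1  1
  i=2: 0  0  0  0  0  0  1  1  2  2
  i=3: 0  0  0  1  1  1  2  2  3  3
  i=4: 1  1  1  2  2  2  3  3  4  4
  i=5: 1  1  1  2  2  2  3  3  4  5
  i=6: 1  1  2  3  3  3  4  4  5  6
  i=7: 1  1  2  3  3  4  5  5  6  7
  i=8: 1  1  2  3  4  5  6  6  7  8
  i=9: 1  1  2  3  4  5  6  7  8  9
  i=10: 1  2  3  4  5  6  7  8  9  10

second differences of R give the permutation w = (7, 9, 4, 1, 10, 3, 6, 5, 8, 2).

D(w) has 26 cells with 8 SE-corners; essential set:

[(2, 6, 0), (2, 8, 1), (3, 3, 0), (5, 3, 1), (5, 6, 2), (5, 8, 3), (7, 5, 3), (9, 2, 1)]


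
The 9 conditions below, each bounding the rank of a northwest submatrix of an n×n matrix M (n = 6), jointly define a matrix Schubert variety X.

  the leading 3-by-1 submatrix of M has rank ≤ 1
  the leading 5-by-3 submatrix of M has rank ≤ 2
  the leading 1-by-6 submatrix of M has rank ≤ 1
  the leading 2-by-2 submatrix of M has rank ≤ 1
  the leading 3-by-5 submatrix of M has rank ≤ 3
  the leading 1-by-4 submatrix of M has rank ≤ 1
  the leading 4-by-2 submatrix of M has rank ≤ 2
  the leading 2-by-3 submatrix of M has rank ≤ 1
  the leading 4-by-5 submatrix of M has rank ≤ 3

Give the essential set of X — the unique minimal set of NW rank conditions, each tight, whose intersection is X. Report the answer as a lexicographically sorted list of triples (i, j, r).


Reconstructing r_w from the 9 given conditions:

  i=1: 1  1  1  1  1  1
  i=2: 1  1  1  2  2  2
  i=3: 1  2  2  3  3  3
  i=4: 1  2  2  3  3  4
  i=5: 1  2  2  3  4  5
  i=6: 1  2  3  4  5  6

giving w = (1, 4, 2, 6, 5, 3) via Δ²R.

Rothe diagram D(w) (5 cells), 3 SE-corners (essential conditions):

[(2, 3, 1), (4, 5, 3), (5, 3, 2)]


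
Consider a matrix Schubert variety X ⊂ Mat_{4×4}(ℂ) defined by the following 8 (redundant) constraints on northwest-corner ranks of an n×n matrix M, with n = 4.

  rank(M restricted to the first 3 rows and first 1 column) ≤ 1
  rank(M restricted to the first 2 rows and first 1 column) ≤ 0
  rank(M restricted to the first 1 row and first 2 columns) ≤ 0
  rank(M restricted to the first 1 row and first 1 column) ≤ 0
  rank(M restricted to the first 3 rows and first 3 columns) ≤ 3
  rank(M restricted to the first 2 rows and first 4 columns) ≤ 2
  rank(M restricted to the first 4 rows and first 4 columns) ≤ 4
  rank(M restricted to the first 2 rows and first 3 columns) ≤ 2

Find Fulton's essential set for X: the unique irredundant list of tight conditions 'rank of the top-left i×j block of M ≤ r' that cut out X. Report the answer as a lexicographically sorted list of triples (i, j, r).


Reconstructing r_w from the 8 given conditions:

  row 1: 0, 0, 1, 1
  row 2: 0, 1, 2, 2
  row 3: 1, 2, 3, 3
  row 4: 1, 2, 3, 4

hence w(1..4) = (3, 2, 1, 4).

Fulton essential set (2 of the 3 Rothe cells):

[(1, 2, 0), (2, 1, 0)]


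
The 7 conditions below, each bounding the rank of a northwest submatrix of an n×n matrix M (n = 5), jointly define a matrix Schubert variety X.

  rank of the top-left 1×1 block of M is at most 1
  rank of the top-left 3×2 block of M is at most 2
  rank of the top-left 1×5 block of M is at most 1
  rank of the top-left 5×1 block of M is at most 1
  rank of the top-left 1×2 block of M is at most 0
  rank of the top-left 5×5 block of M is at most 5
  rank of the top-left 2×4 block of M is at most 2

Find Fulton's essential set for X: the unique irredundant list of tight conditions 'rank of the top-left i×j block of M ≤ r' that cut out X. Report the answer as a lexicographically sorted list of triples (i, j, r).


Rank table r_w(5×5) implied by the 7 constraints:

  R[1]: 0 | 0 | 1 | 1 | 1
  R[2]: 1 | 1 | 2 | 2 | 2
  R[3]: 1 | 2 | 3 | 3 | 3
  R[4]: 1 | 2 | 3 | 4 | 4
  R[5]: 1 | 2 | 3 | 4 | 5

the unique w with this rank table is (3, 1, 2, 4, 5).

Fulton essential set (1 of the 2 Rothe cells):

[(1, 2, 0)]


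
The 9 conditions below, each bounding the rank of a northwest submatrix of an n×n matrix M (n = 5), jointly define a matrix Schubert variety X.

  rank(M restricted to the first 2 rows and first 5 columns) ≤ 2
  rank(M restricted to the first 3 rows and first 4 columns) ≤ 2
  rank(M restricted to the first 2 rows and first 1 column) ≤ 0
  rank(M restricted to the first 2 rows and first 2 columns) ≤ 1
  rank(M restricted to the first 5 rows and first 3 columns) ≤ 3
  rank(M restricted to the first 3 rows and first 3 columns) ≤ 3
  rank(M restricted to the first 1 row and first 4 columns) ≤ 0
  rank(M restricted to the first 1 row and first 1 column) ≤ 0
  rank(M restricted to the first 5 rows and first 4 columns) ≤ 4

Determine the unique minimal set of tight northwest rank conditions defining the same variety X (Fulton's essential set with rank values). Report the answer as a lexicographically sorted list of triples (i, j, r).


Computing R[i][j] = min implied NW-rank bound (n=5, 9 conditions):

  0  0  0  0  1
  0  1  1  1  2
  1  2  2  2  3
  1  2  3  3  4
  1  2  3  4  5

so w = (5, 2, 1, 3, 4).

Rothe diagram D(w) (5 cells), 2 SE-corners (essential conditions):

[(1, 4, 0), (2, 1, 0)]


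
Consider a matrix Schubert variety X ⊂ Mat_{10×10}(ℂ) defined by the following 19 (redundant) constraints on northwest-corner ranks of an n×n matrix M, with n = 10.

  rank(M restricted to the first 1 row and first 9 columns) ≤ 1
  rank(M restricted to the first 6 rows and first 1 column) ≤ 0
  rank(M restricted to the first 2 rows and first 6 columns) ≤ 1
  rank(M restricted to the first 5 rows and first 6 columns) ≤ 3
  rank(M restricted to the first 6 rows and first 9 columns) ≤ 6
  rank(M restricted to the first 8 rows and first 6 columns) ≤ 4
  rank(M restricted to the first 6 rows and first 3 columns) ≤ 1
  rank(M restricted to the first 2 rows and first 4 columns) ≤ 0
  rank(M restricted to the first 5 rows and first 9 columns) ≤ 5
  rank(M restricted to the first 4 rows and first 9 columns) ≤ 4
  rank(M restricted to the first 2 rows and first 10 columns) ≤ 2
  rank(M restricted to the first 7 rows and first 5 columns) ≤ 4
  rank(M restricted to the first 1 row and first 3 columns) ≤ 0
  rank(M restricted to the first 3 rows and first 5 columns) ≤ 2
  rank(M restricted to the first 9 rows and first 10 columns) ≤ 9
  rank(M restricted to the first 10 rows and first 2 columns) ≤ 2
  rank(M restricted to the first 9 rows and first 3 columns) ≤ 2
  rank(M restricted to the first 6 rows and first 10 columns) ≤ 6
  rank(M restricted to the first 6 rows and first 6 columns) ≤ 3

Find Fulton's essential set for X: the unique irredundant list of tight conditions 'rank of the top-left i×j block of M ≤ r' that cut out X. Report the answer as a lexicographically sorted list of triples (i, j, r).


Recovering R(i,j) via the rank-extension bound from the 19 conditions:

  R[1]: 0 | 0 | 0 | 0 | 1 | 1 | 1 | 1 | 1 | 1
  R[2]: 0 | 0 | 0 | 0 | 1 | 1 | 2 | 2 | 2 | 2
  R[3]: 0 | 1 | 1 | 1 | 2 | 2 | 3 | 3 | 3 | 3
  R[4]: 0 | 1 | 1 | 2 | 3 | 3 | 4 | 4 | 4 | 4
  R[5]: 0 | 1 | 1 | 2 | 3 | 3 | 4 | 5 | 5 | 5
  R[6]: 0 | 1 | 1 | 2 | 3 | 3 | 4 | 5 | 6 | 6
  R[7]: 1 | 2 | 2 | 3 | 4 | 4 | 5 | 6 | 7 | 7
  R[8]: 1 | 2 | 2 | 3 | 4 | 4 | 5 | 6 | 7 | 8
  R[9]: 1 | 2 | 2 | 3 | 4 | 5 | 6 | 7 | 8 | 9
  R[10]: 1 | 2 | 3 | 4 | 5 | 6 | 7 | 8 | 9 | 10

giving w = (5, 7, 2, 4, 8, 9, 1, 10, 6, 3) via Δ²R.

D(w) has 21 cells with 7 SE-corners; essential set:

[(2, 4, 0), (2, 6, 1), (6, 1, 0), (6, 3, 1), (6, 6, 3), (8, 6, 4), (9, 3, 2)]
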